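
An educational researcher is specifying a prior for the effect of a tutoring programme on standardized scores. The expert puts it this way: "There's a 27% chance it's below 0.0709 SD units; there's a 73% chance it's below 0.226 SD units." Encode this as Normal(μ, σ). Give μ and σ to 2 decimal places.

μ = 0.15, σ = 0.13

For Normal(μ,σ), the p-quantile is μ + z_p·σ. Here z_{0.27} = -0.6128, z_{0.73} = 0.6128.
So 0.0709 = μ − 0.6128σ and 0.226 = μ + 0.6128σ.
Subtracting: σ = (0.226 − 0.0709)/(0.6128 − (-0.6128)) = 0.13.
Then μ = 0.0709 − (-0.6128)·0.13 = 0.15.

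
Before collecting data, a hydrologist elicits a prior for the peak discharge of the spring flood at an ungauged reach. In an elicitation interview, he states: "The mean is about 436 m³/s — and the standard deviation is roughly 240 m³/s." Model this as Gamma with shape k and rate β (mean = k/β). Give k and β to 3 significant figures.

For Gamma(k, rate β): mean = k/β, variance = k/β², so CV = 1/√k.
CV = SD/mean = 240/436 = 0.5505, hence k = 1/CV² = 3.3.
Then β = k/mean = 3.3/436 = 0.00757.

k ≈ 3.3, β ≈ 0.00757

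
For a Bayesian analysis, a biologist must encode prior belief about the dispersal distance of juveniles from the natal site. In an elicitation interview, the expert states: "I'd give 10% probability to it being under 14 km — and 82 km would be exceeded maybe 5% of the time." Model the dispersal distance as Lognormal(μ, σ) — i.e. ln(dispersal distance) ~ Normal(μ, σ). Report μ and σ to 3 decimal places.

μ ≈ 3.413, σ ≈ 0.604

If T ~ Lognormal(μ,σ) then ln T ~ Normal(μ,σ), so the p-quantile of ln T is μ + z_p·σ.
ln(14) = 2.639 and ln(82) = 4.407; z_{0.1} = -1.282, z_{0.95} = 1.645.
σ = (4.407 − 2.639)/(1.645 − (-1.282)) = 0.604.
μ = 2.639 − (-1.282)·0.604 = 3.413.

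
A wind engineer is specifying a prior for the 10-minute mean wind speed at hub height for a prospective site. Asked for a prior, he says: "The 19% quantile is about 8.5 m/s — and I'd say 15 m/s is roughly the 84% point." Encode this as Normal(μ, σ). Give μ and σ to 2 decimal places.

For Normal(μ,σ), the p-quantile is μ + z_p·σ. Here z_{0.19} = -0.8779, z_{0.84} = 0.9945.
So 8.5 = μ − 0.8779σ and 15 = μ + 0.9945σ.
Subtracting: σ = (15 − 8.5)/(0.9945 − (-0.8779)) = 3.47.
Then μ = 8.5 − (-0.8779)·3.47 = 11.55.

μ = 11.55, σ = 3.47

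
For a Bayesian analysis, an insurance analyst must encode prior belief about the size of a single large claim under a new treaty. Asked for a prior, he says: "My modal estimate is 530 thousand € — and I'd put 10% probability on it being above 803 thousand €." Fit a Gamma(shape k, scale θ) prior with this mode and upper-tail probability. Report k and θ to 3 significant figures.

k ≈ 11.8, θ ≈ 49.1

Gamma(k,θ) with k>1 has mode (k−1)θ, so θ = 530/(k−1).
Need P(X < 803) = 0.9 with θ tied to k this way. Start at k = 2, θ = 530: P(X<803) ≈ 0.447.
Too low — raise k to concentrate. Iterating converges to k ≈ 11.8.
Then θ = 530/(11.8−1) ≈ 49.1.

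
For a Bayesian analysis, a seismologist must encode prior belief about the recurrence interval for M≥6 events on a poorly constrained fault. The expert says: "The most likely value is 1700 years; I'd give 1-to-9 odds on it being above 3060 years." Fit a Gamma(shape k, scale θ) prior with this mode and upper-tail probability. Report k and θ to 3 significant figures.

k ≈ 6.51, θ ≈ 308

Gamma(k,θ) with k>1 has mode (k−1)θ, so θ = 1700/(k−1).
Need P(X < 3060) = 0.9 with θ tied to k this way. Start at k = 2, θ = 1700: P(X<3060) ≈ 0.537.
Too low — raise k to concentrate. Iterating converges to k ≈ 6.51.
Then θ = 1700/(6.51−1) ≈ 308.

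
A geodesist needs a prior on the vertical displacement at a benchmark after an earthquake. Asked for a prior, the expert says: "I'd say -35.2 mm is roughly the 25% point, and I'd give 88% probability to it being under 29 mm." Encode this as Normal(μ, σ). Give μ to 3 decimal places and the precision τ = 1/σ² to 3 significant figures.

The p-quantile of Normal(μ,σ) is μ + z_p·σ, with z_{0.25} = -0.6745 and z_{0.88} = 1.175.
Eliminate σ: μ = (z₂·x₁ − z₁·x₂)/(z₂ − z₁) = (1.175·-35.2 − (-0.6745)·29)/1.849 = -11.787.
Then σ = (x₂ − x₁)/(z₂ − z₁) = (29 − -35.2)/1.849 = 34.713.
Precision τ = 1/σ² = 1/34.71² = 0.00083.

μ = -11.787, τ = 0.00083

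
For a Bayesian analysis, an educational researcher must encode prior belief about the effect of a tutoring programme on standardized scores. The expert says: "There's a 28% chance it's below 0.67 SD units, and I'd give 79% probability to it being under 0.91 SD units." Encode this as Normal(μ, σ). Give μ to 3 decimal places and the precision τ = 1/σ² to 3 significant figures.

The p-quantile of Normal(μ,σ) is μ + z_p·σ, with z_{0.28} = -0.5828 and z_{0.79} = 0.8064.
Eliminate σ: μ = (z₂·x₁ − z₁·x₂)/(z₂ − z₁) = (0.8064·0.67 − (-0.5828)·0.91)/1.389 = 0.771.
Then σ = (x₂ − x₁)/(z₂ − z₁) = (0.91 − 0.67)/1.389 = 0.173.
Precision τ = 1/σ² = 1/0.1728² = 33.5.

μ = 0.771, τ = 33.5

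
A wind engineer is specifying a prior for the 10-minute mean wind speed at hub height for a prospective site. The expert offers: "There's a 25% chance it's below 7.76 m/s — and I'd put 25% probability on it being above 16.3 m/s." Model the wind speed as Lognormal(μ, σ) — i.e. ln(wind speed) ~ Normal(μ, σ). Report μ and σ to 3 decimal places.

If T ~ Lognormal(μ,σ) then ln T ~ Normal(μ,σ), so the p-quantile of ln T is μ + z_p·σ.
ln(7.76) = 2.049 and ln(16.3) = 2.791; z_{0.25} = -0.6745, z_{0.75} = 0.6745.
σ = (2.791 − 2.049)/(0.6745 − (-0.6745)) = 0.550.
μ = 2.049 − (-0.6745)·0.550 = 2.420.

μ ≈ 2.420, σ ≈ 0.550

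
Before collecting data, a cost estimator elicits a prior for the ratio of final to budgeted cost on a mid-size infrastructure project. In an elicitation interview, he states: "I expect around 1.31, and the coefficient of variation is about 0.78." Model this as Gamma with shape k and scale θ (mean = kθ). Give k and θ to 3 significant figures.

k ≈ 1.64, θ ≈ 0.797

For Gamma(k, scale θ): mean = kθ, variance = kθ², so CV = 1/√k.
CV = 0.78, hence k = 1/CV² = 1.64.
Then θ = mean/k = 1.31/1.64 = 0.797.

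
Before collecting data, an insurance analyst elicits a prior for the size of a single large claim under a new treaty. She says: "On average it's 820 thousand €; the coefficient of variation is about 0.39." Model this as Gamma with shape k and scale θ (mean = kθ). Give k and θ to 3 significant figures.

For Gamma(k, scale θ): mean = kθ, variance = kθ², so CV = 1/√k.
CV = 0.39, hence k = 1/CV² = 6.57.
Then θ = mean/k = 820/6.57 = 125.

k ≈ 6.57, θ ≈ 125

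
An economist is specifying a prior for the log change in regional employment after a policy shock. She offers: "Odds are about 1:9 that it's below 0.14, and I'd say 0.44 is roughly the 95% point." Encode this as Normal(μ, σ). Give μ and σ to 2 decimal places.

The p-quantile of Normal(μ,σ) is μ + z_p·σ, with z_{0.1} = -1.282 and z_{0.95} = 1.645.
Eliminate σ: μ = (z₂·x₁ − z₁·x₂)/(z₂ − z₁) = (1.645·0.14 − (-1.282)·0.44)/2.926 = 0.27.
Then σ = (x₂ − x₁)/(z₂ − z₁) = (0.44 − 0.14)/2.926 = 0.10.

μ = 0.27, σ = 0.10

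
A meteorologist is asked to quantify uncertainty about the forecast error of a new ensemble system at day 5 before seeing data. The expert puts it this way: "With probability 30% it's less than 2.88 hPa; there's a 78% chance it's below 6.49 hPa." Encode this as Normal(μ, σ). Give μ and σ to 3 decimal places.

The p-quantile of Normal(μ,σ) is μ + z_p·σ, with z_{0.3} = -0.5244 and z_{0.78} = 0.7722.
Eliminate σ: μ = (z₂·x₁ − z₁·x₂)/(z₂ − z₁) = (0.7722·2.88 − (-0.5244)·6.49)/1.297 = 4.340.
Then σ = (x₂ − x₁)/(z₂ − z₁) = (6.49 − 2.88)/1.297 = 2.784.

μ = 4.340, σ = 2.784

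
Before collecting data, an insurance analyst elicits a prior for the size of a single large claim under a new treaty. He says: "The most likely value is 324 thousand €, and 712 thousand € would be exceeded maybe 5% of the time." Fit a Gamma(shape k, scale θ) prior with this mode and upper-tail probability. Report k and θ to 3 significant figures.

k ≈ 5.44, θ ≈ 73

Gamma(k,θ) with k>1 has mode (k−1)θ, so θ = 324/(k−1).
Need P(X < 712) = 0.95 with θ tied to k this way. Start at k = 2, θ = 324: P(X<712) ≈ 0.645.
Too low — raise k to concentrate. Iterating converges to k ≈ 5.44.
Then θ = 324/(5.44−1) ≈ 73.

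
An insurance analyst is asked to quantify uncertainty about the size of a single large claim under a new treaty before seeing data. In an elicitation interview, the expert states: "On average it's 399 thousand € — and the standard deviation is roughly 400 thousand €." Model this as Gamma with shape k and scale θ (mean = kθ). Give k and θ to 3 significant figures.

For Gamma(k, scale θ): mean = kθ, variance = kθ², so CV = 1/√k.
CV = SD/mean = 400/399 = 1.003, hence k = 1/CV² = 0.995.
Then θ = mean/k = 399/0.995 = 401.

k ≈ 0.995, θ ≈ 401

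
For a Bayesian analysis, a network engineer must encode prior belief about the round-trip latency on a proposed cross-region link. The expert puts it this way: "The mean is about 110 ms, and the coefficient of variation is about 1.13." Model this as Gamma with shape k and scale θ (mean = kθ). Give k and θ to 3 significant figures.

k ≈ 0.783, θ ≈ 140

For Gamma(k, scale θ): mean = kθ, variance = kθ², so CV = 1/√k.
CV = 1.13, hence k = 1/CV² = 0.783.
Then θ = mean/k = 110/0.783 = 140.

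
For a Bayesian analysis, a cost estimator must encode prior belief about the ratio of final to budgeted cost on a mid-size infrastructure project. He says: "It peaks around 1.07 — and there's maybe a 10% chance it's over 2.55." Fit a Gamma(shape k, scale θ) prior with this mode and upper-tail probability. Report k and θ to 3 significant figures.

Gamma(k,θ) with k>1 has mode (k−1)θ, so θ = 1.07/(k−1).
Need P(X < 2.55) = 0.9 with θ tied to k this way. Start at k = 2, θ = 1.07: P(X<2.55) ≈ 0.688.
Too low — raise k to concentrate. Iterating converges to k ≈ 3.55.
Then θ = 1.07/(3.55−1) ≈ 0.42.

k ≈ 3.55, θ ≈ 0.42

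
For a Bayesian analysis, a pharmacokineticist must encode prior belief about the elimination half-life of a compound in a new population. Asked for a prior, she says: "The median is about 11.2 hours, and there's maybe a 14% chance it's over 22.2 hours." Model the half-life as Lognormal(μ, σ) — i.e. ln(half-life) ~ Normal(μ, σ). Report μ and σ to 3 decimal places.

If T ~ Lognormal(μ,σ) then ln T ~ Normal(μ,σ), so the p-quantile of ln T is μ + z_p·σ.
ln(11.2) = 2.416 and ln(22.2) = 3.1; z_{0.5} = 0, z_{0.86} = 1.08.
σ = (3.1 − 2.416)/(1.08 − (0)) = 0.633.
μ = 2.416 − (0)·0.633 = 2.416.

μ ≈ 2.416, σ ≈ 0.633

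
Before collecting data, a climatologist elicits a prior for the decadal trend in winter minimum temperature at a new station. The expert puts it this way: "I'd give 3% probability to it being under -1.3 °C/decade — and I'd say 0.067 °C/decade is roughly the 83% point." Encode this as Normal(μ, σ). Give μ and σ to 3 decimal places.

The p-quantile of Normal(μ,σ) is μ + z_p·σ, with z_{0.03} = -1.881 and z_{0.83} = 0.9542.
Eliminate σ: μ = (z₂·x₁ − z₁·x₂)/(z₂ − z₁) = (0.9542·-1.3 − (-1.881)·0.067)/2.835 = -0.393.
Then σ = (x₂ − x₁)/(z₂ − z₁) = (0.067 − -1.3)/2.835 = 0.482.

μ = -0.393, σ = 0.482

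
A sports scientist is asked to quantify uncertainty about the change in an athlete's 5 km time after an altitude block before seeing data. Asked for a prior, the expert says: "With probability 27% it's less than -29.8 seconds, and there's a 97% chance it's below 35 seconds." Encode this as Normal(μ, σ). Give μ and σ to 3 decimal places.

μ = -13.875, σ = 25.986

For Normal(μ,σ), the p-quantile is μ + z_p·σ. Here z_{0.27} = -0.6128, z_{0.97} = 1.881.
So -29.8 = μ − 0.6128σ and 35 = μ + 1.881σ.
Subtracting: σ = (35 − -29.8)/(1.881 − (-0.6128)) = 25.986.
Then μ = -29.8 − (-0.6128)·25.986 = -13.875.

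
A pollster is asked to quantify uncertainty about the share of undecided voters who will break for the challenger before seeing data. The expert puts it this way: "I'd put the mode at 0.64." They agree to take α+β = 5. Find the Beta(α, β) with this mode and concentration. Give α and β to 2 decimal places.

For α,β > 1 the Beta mode is (α−1)/(α+β−2). With α+β = 5, the mode is (α−1)/3.
Set (α−1)/3 = 0.64 → α = 1 + 0.64·3 = 2.92.
β = 5 − α = 2.08.

α = 2.92, β = 2.08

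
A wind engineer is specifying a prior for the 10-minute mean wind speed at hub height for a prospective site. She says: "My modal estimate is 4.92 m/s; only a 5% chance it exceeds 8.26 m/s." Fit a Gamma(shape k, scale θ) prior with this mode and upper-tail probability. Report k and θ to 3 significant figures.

Gamma(k,θ) with k>1 has mode (k−1)θ, so θ = 4.92/(k−1).
Need P(X < 8.26) = 0.95 with θ tied to k this way. Start at k = 2, θ = 4.92: P(X<8.26) ≈ 0.500.
Too low — raise k to concentrate. Iterating converges to k ≈ 11.4.
Then θ = 4.92/(11.4−1) ≈ 0.473.

k ≈ 11.4, θ ≈ 0.473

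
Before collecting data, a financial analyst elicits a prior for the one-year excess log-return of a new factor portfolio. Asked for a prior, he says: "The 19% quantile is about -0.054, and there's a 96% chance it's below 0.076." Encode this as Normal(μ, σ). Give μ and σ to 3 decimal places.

μ = -0.011, σ = 0.049

For Normal(μ,σ), the p-quantile is μ + z_p·σ. Here z_{0.19} = -0.8779, z_{0.96} = 1.751.
So -0.054 = μ − 0.8779σ and 0.076 = μ + 1.751σ.
Subtracting: σ = (0.076 − -0.054)/(1.751 − (-0.8779)) = 0.049.
Then μ = -0.054 − (-0.8779)·0.049 = -0.011.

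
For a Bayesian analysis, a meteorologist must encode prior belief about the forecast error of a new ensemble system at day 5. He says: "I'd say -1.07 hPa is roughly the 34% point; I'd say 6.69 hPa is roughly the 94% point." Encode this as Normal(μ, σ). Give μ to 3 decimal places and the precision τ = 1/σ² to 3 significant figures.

For Normal(μ,σ), the p-quantile is μ + z_p·σ. Here z_{0.34} = -0.4125, z_{0.94} = 1.555.
So -1.07 = μ − 0.4125σ and 6.69 = μ + 1.555σ.
Subtracting: σ = (6.69 − -1.07)/(1.555 − (-0.4125)) = 3.945.
Then μ = -1.07 − (-0.4125)·3.945 = 0.557.
Precision τ = 1/σ² = 1/3.945² = 0.0643.

μ = 0.557, τ = 0.0643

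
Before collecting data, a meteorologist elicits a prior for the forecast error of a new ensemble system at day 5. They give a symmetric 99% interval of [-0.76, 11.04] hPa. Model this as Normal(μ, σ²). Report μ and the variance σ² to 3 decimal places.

μ = 5.140, σ² = 5.247

A symmetric 99% interval runs μ ± z·σ with z = 2.576.
Half-width = 5.9, so σ = 5.9/2.576 = 2.2905 and σ² = 5.247.
μ is the interval midpoint, 5.140.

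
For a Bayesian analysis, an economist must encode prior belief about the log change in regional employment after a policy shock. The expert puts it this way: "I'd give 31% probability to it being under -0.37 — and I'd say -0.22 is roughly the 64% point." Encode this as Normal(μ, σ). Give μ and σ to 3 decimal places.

The p-quantile of Normal(μ,σ) is μ + z_p·σ, with z_{0.31} = -0.4959 and z_{0.64} = 0.3585.
Eliminate σ: μ = (z₂·x₁ − z₁·x₂)/(z₂ − z₁) = (0.3585·-0.37 − (-0.4959)·-0.22)/0.8543 = -0.283.
Then σ = (x₂ − x₁)/(z₂ − z₁) = (-0.22 − -0.37)/0.8543 = 0.176.

μ = -0.283, σ = 0.176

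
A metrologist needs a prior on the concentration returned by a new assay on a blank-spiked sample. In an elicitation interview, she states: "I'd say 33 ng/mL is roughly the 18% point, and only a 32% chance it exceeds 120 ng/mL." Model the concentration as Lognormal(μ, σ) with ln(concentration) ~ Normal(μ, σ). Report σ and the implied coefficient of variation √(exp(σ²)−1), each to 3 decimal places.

If T ~ Lognormal(μ,σ) then ln T ~ Normal(μ,σ), so the p-quantile of ln T is μ + z_p·σ.
ln(33) = 3.497 and ln(120) = 4.787; z_{0.18} = -0.9154, z_{0.68} = 0.4677.
σ = (4.787 − 3.497)/(0.4677 − (-0.9154)) = 0.933.
μ = 3.497 − (-0.9154)·0.933 = 4.351.
CV = √(exp(σ²)−1) = √(exp(0.8713)−1) = 1.179.

σ ≈ 0.933, CV ≈ 1.179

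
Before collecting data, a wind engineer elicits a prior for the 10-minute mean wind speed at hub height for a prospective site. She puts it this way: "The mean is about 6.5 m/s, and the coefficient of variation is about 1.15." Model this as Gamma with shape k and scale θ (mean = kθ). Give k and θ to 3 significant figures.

For Gamma(k, scale θ): mean = kθ, variance = kθ², so CV = 1/√k.
CV = 1.15, hence k = 1/CV² = 0.756.
Then θ = mean/k = 6.5/0.756 = 8.6.

k ≈ 0.756, θ ≈ 8.6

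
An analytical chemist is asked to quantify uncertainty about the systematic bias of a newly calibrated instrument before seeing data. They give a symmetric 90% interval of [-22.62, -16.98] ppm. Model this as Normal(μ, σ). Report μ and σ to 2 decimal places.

A symmetric 90% interval runs μ ± z·σ with z = 1.645.
Half-width = 2.82, so σ = 2.82/1.645 = 1.71.
μ is the interval midpoint, -19.80.

μ = -19.80, σ = 1.71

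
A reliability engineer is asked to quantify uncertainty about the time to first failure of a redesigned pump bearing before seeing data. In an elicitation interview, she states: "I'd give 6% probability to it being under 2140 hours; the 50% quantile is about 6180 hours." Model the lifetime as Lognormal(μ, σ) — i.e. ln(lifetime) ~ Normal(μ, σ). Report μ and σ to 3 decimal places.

μ ≈ 8.729, σ ≈ 0.682

If T ~ Lognormal(μ,σ) then ln T ~ Normal(μ,σ), so the p-quantile of ln T is μ + z_p·σ.
ln(2140) = 7.669 and ln(6180) = 8.729; z_{0.06} = -1.555, z_{0.5} = 0.
σ = (8.729 − 7.669)/(0 − (-1.555)) = 0.682.
μ = 7.669 − (-1.555)·0.682 = 8.729.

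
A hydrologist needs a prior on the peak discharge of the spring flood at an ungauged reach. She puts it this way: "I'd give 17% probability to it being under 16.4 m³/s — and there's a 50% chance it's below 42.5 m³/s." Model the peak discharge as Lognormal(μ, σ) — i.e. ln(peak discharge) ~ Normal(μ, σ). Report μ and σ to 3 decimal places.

μ ≈ 3.750, σ ≈ 0.998

If T ~ Lognormal(μ,σ) then ln T ~ Normal(μ,σ), so the p-quantile of ln T is μ + z_p·σ.
ln(16.4) = 2.797 and ln(42.5) = 3.75; z_{0.17} = -0.9542, z_{0.5} = 0.
σ = (3.75 − 2.797)/(0 − (-0.9542)) = 0.998.
μ = 2.797 − (-0.9542)·0.998 = 3.750.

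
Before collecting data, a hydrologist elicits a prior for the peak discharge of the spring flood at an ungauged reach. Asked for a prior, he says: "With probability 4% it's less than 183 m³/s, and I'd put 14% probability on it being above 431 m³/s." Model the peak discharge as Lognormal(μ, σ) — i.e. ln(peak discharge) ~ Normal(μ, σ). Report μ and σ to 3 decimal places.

μ ≈ 5.739, σ ≈ 0.303

If T ~ Lognormal(μ,σ) then ln T ~ Normal(μ,σ), so the p-quantile of ln T is μ + z_p·σ.
ln(183) = 5.209 and ln(431) = 6.066; z_{0.04} = -1.751, z_{0.86} = 1.08.
σ = (6.066 − 5.209)/(1.08 − (-1.751)) = 0.303.
μ = 5.209 − (-1.751)·0.303 = 5.739.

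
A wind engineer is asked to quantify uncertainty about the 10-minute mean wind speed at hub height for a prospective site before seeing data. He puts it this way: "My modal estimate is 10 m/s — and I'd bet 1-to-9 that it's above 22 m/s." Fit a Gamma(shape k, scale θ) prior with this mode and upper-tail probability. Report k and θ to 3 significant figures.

k ≈ 4.09, θ ≈ 3.23

Gamma(k,θ) with k>1 has mode (k−1)θ, so θ = 10/(k−1).
Need P(X < 22) = 0.9 with θ tied to k this way. Start at k = 2, θ = 10: P(X<22) ≈ 0.645.
Too low — raise k to concentrate. Iterating converges to k ≈ 4.09.
Then θ = 10/(4.09−1) ≈ 3.23.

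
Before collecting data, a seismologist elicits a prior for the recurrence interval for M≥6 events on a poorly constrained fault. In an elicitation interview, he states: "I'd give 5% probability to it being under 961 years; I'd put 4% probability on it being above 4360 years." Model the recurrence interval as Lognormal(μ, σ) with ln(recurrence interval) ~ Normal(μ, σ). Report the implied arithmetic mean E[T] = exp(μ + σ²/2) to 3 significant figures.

If T ~ Lognormal(μ,σ) then ln T ~ Normal(μ,σ), so the p-quantile of ln T is μ + z_p·σ.
ln(961) = 6.868 and ln(4360) = 8.38; z_{0.05} = -1.645, z_{0.96} = 1.751.
σ = (8.38 − 6.868)/(1.751 − (-1.645)) = 0.445.
μ = 6.868 − (-1.645)·0.445 = 7.601.
E[T] = exp(μ + σ²/2) = exp(7.601 + 0.0992) = 2210 years.

E[T] ≈ 2210 years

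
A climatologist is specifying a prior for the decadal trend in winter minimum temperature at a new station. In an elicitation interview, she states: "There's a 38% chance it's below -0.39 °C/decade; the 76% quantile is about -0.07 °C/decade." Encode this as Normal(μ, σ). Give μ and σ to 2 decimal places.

μ = -0.29, σ = 0.32

The p-quantile of Normal(μ,σ) is μ + z_p·σ, with z_{0.38} = -0.3055 and z_{0.76} = 0.7063.
Eliminate σ: μ = (z₂·x₁ − z₁·x₂)/(z₂ − z₁) = (0.7063·-0.39 − (-0.3055)·-0.07)/1.012 = -0.29.
Then σ = (x₂ − x₁)/(z₂ − z₁) = (-0.07 − -0.39)/1.012 = 0.32.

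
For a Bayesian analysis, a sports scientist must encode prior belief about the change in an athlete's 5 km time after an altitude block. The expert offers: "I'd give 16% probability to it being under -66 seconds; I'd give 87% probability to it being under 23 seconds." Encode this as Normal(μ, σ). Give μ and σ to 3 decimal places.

μ = -24.268, σ = 41.964

For Normal(μ,σ), the p-quantile is μ + z_p·σ. Here z_{0.16} = -0.9945, z_{0.87} = 1.126.
So -66 = μ − 0.9945σ and 23 = μ + 1.126σ.
Subtracting: σ = (23 − -66)/(1.126 − (-0.9945)) = 41.964.
Then μ = -66 − (-0.9945)·41.964 = -24.268.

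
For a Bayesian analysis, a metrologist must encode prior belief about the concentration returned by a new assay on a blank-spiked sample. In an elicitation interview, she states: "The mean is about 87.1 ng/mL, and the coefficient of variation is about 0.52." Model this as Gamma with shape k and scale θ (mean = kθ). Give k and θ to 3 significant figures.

k ≈ 3.7, θ ≈ 23.6

For Gamma(k, scale θ): mean = kθ, variance = kθ², so CV = 1/√k.
CV = 0.52, hence k = 1/CV² = 3.7.
Then θ = mean/k = 87.1/3.7 = 23.6.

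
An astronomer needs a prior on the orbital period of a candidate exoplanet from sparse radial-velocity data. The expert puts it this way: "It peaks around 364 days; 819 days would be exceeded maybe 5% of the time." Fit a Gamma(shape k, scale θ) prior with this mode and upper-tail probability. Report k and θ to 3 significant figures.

k ≈ 5.18, θ ≈ 87.2

Gamma(k,θ) with k>1 has mode (k−1)θ, so θ = 364/(k−1).
Need P(X < 819) = 0.95 with θ tied to k this way. Start at k = 2, θ = 364: P(X<819) ≈ 0.657.
Too low — raise k to concentrate. Iterating converges to k ≈ 5.18.
Then θ = 364/(5.18−1) ≈ 87.2.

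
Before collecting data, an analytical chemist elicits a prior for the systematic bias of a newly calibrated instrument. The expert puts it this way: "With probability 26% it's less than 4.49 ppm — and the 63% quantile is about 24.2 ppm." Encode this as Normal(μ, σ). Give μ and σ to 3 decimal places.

μ = 17.493, σ = 20.211

The p-quantile of Normal(μ,σ) is μ + z_p·σ, with z_{0.26} = -0.6433 and z_{0.63} = 0.3319.
Eliminate σ: μ = (z₂·x₁ − z₁·x₂)/(z₂ − z₁) = (0.3319·4.49 − (-0.6433)·24.2)/0.9752 = 17.493.
Then σ = (x₂ − x₁)/(z₂ − z₁) = (24.2 − 4.49)/0.9752 = 20.211.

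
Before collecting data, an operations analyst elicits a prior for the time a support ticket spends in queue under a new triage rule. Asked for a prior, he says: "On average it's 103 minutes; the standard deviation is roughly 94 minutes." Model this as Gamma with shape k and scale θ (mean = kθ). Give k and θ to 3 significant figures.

For Gamma(k, scale θ): mean = kθ, variance = kθ², so CV = 1/√k.
CV = SD/mean = 94/103 = 0.9126, hence k = 1/CV² = 1.2.
Then θ = mean/k = 103/1.2 = 85.8.

k ≈ 1.2, θ ≈ 85.8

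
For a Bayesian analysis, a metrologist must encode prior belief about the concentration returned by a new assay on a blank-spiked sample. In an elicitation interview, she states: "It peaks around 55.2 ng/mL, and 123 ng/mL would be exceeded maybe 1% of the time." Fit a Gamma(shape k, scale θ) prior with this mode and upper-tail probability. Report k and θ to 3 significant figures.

k ≈ 8.49, θ ≈ 7.37

Gamma(k,θ) with k>1 has mode (k−1)θ, so θ = 55.2/(k−1).
Need P(X < 123) = 0.99 with θ tied to k this way. Start at k = 2, θ = 55.2: P(X<123) ≈ 0.652.
Too low — raise k to concentrate. Iterating converges to k ≈ 8.49.
Then θ = 55.2/(8.49−1) ≈ 7.37.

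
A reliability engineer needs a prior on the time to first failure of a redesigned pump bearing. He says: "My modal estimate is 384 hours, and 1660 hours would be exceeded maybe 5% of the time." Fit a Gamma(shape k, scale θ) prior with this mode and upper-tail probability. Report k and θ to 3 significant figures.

k ≈ 2.16, θ ≈ 332

Gamma(k,θ) with k>1 has mode (k−1)θ, so θ = 384/(k−1).
Need P(X < 1660) = 0.95 with θ tied to k this way. Start at k = 2, θ = 384: P(X<1660) ≈ 0.929.
Too low — raise k to concentrate. Iterating converges to k ≈ 2.16.
Then θ = 384/(2.16−1) ≈ 332.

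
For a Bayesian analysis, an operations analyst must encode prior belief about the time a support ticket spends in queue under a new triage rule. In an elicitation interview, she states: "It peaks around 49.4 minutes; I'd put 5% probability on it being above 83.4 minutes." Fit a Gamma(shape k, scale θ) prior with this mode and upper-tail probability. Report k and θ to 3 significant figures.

k ≈ 11.2, θ ≈ 4.85

Gamma(k,θ) with k>1 has mode (k−1)θ, so θ = 49.4/(k−1).
Need P(X < 83.4) = 0.95 with θ tied to k this way. Start at k = 2, θ = 49.4: P(X<83.4) ≈ 0.503.
Too low — raise k to concentrate. Iterating converges to k ≈ 11.2.
Then θ = 49.4/(11.2−1) ≈ 4.85.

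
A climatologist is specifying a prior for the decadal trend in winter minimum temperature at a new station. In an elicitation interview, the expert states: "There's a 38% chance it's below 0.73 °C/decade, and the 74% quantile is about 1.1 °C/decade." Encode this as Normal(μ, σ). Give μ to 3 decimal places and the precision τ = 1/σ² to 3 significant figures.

μ = 0.849, τ = 6.58

The p-quantile of Normal(μ,σ) is μ + z_p·σ, with z_{0.38} = -0.3055 and z_{0.74} = 0.6433.
Eliminate σ: μ = (z₂·x₁ − z₁·x₂)/(z₂ − z₁) = (0.6433·0.73 − (-0.3055)·1.1)/0.9488 = 0.849.
Then σ = (x₂ − x₁)/(z₂ − z₁) = (1.1 − 0.73)/0.9488 = 0.390.
Precision τ = 1/σ² = 1/0.39² = 6.58.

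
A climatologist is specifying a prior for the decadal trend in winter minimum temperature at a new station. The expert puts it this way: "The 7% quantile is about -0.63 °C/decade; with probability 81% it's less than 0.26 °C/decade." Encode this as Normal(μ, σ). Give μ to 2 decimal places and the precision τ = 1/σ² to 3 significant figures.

μ = -0.07, τ = 6.99

The p-quantile of Normal(μ,σ) is μ + z_p·σ, with z_{0.07} = -1.476 and z_{0.81} = 0.8779.
Eliminate σ: μ = (z₂·x₁ − z₁·x₂)/(z₂ − z₁) = (0.8779·-0.63 − (-1.476)·0.26)/2.354 = -0.07.
Then σ = (x₂ − x₁)/(z₂ − z₁) = (0.26 − -0.63)/2.354 = 0.38.
Precision τ = 1/σ² = 1/0.3781² = 6.99.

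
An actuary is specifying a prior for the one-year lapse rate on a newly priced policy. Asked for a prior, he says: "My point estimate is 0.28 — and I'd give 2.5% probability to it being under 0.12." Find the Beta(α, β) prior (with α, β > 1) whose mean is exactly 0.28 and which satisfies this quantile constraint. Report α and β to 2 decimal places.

With mean 0.28 fixed, write α = 0.28s, β = 0.72s where s = α+β.
Need P(θ < 0.12) = 0.025 under Beta(0.28s, 0.72s). Normal approximation: (q−m)/√(m(1−m)/s) ≈ z_{0.025} = -1.96, so s ≈ 0.28·0.72·(-1.96)²/(0.12−0.28)² = 30.3.
At s = 30.3: P(θ<0.12) ≈ 0.011. Adjusting to match 0.025 gives s ≈ 22.71.
So α = 0.28·22.71 ≈ 6.36, β = 0.72·22.71 ≈ 16.35.

α ≈ 6.36, β ≈ 16.35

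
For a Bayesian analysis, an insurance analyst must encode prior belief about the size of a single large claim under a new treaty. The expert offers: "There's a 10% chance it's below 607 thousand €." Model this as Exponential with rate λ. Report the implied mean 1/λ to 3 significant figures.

P(T < 607.0) = 1 − e^(−λ·607.0) = 0.1, so λ = −ln(1−0.1)/607.0 = −ln(0.9)/607.0 = 0.000174.
Mean = 1/λ = 5760 thousand €.

mean ≈ 5760 thousand €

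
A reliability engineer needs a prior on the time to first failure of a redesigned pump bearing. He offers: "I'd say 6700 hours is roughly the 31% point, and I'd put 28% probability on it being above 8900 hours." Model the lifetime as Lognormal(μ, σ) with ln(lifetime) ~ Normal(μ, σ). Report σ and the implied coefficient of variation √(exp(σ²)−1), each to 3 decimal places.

σ ≈ 0.263, CV ≈ 0.268

If T ~ Lognormal(μ,σ) then ln T ~ Normal(μ,σ), so the p-quantile of ln T is μ + z_p·σ.
ln(6700) = 8.81 and ln(8900) = 9.094; z_{0.31} = -0.4959, z_{0.72} = 0.5828.
σ = (9.094 − 8.81)/(0.5828 − (-0.4959)) = 0.263.
μ = 8.81 − (-0.4959)·0.263 = 8.940.
CV = √(exp(σ²)−1) = √(exp(0.0693)−1) = 0.268.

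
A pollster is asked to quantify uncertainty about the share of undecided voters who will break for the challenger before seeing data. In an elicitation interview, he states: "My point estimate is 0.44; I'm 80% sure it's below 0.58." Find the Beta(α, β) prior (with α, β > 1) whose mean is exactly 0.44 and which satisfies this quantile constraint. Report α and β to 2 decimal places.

With mean 0.44 fixed, write α = 0.44s, β = 0.56s where s = α+β.
Need P(θ < 0.58) = 0.8 under Beta(0.44s, 0.56s). Normal approximation: (q−m)/√(m(1−m)/s) ≈ z_{0.8} = 0.842, so s ≈ 0.44·0.56·(0.842)²/(0.58−0.44)² = 8.9.
At s = 8.9: P(θ<0.58) ≈ 0.800. Adjusting to match 0.8 gives s ≈ 8.87.
So α = 0.44·8.87 ≈ 3.90, β = 0.56·8.87 ≈ 4.97.

α ≈ 3.90, β ≈ 4.97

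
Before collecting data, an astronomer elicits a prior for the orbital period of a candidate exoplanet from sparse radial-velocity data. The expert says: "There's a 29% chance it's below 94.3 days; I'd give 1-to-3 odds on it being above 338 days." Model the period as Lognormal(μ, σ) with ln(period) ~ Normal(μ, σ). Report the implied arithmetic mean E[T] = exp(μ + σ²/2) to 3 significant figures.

If T ~ Lognormal(μ,σ) then ln T ~ Normal(μ,σ), so the p-quantile of ln T is μ + z_p·σ.
ln(94.3) = 4.546 and ln(338) = 5.823; z_{0.29} = -0.5534, z_{0.75} = 0.6745.
σ = (5.823 − 4.546)/(0.6745 − (-0.5534)) = 1.040.
μ = 4.546 − (-0.5534)·1.040 = 5.122.
E[T] = exp(μ + σ²/2) = exp(5.122 + 0.5404) = 288 days.

E[T] ≈ 288 days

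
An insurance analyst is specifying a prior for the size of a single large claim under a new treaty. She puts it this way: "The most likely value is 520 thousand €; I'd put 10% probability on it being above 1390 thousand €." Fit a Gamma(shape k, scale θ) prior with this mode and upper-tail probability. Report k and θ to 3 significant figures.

k ≈ 2.98, θ ≈ 262

Gamma(k,θ) with k>1 has mode (k−1)θ, so θ = 520/(k−1).
Need P(X < 1390) = 0.9 with θ tied to k this way. Start at k = 2, θ = 520: P(X<1390) ≈ 0.746.
Too low — raise k to concentrate. Iterating converges to k ≈ 2.98.
Then θ = 520/(2.98−1) ≈ 262.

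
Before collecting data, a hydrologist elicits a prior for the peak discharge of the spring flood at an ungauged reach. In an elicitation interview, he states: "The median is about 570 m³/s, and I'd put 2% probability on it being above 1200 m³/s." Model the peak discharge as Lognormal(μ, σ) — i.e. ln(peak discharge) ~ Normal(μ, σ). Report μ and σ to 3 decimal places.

μ ≈ 6.346, σ ≈ 0.362

If T ~ Lognormal(μ,σ) then ln T ~ Normal(μ,σ), so the p-quantile of ln T is μ + z_p·σ.
ln(570) = 6.346 and ln(1200) = 7.09; z_{0.5} = 0, z_{0.98} = 2.054.
σ = (7.09 − 6.346)/(2.054 − (0)) = 0.362.
μ = 6.346 − (0)·0.362 = 6.346.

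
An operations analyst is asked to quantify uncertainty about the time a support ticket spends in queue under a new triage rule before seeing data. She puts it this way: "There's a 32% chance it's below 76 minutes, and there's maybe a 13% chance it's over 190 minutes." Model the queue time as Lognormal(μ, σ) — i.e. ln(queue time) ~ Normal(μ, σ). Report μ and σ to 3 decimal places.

μ ≈ 4.600, σ ≈ 0.575

If T ~ Lognormal(μ,σ) then ln T ~ Normal(μ,σ), so the p-quantile of ln T is μ + z_p·σ.
ln(76) = 4.331 and ln(190) = 5.247; z_{0.32} = -0.4677, z_{0.87} = 1.126.
σ = (5.247 − 4.331)/(1.126 − (-0.4677)) = 0.575.
μ = 4.331 − (-0.4677)·0.575 = 4.600.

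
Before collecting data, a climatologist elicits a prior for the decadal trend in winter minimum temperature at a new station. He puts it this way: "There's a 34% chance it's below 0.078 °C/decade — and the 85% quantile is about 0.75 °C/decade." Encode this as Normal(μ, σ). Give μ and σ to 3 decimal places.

The p-quantile of Normal(μ,σ) is μ + z_p·σ, with z_{0.34} = -0.4125 and z_{0.85} = 1.036.
Eliminate σ: μ = (z₂·x₁ − z₁·x₂)/(z₂ − z₁) = (1.036·0.078 − (-0.4125)·0.75)/1.449 = 0.269.
Then σ = (x₂ − x₁)/(z₂ − z₁) = (0.75 − 0.078)/1.449 = 0.464.

μ = 0.269, σ = 0.464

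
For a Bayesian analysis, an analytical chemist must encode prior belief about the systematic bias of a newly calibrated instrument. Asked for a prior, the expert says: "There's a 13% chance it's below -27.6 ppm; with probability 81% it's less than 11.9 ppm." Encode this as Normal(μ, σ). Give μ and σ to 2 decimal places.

μ = -5.40, σ = 19.71

For Normal(μ,σ), the p-quantile is μ + z_p·σ. Here z_{0.13} = -1.126, z_{0.81} = 0.8779.
So -27.6 = μ − 1.126σ and 11.9 = μ + 0.8779σ.
Subtracting: σ = (11.9 − -27.6)/(0.8779 − (-1.126)) = 19.71.
Then μ = -27.6 − (-1.126)·19.71 = -5.40.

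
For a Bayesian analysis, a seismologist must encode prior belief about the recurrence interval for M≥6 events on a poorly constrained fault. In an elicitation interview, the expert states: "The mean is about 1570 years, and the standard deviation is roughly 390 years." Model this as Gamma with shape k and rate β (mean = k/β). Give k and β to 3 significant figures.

k ≈ 16.2, β ≈ 0.0103

For Gamma(k, rate β): mean = k/β, variance = k/β², so CV = 1/√k.
CV = SD/mean = 390/1570 = 0.2484, hence k = 1/CV² = 16.2.
Then β = k/mean = 16.2/1570 = 0.0103.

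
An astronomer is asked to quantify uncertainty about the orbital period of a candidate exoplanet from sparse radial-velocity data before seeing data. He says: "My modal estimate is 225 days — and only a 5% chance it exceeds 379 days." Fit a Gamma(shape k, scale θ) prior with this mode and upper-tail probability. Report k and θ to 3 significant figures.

k ≈ 11.3, θ ≈ 21.9

Gamma(k,θ) with k>1 has mode (k−1)θ, so θ = 225/(k−1).
Need P(X < 379) = 0.95 with θ tied to k this way. Start at k = 2, θ = 225: P(X<379) ≈ 0.502.
Too low — raise k to concentrate. Iterating converges to k ≈ 11.3.
Then θ = 225/(11.3−1) ≈ 21.9.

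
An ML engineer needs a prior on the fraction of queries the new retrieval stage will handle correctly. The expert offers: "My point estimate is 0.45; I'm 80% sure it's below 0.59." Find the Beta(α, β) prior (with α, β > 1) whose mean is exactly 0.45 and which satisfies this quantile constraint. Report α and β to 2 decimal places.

With mean 0.45 fixed, write α = 0.45s, β = 0.55s where s = α+β.
Need P(θ < 0.59) = 0.8 under Beta(0.45s, 0.55s). Normal approximation: (q−m)/√(m(1−m)/s) ≈ z_{0.8} = 0.842, so s ≈ 0.45·0.55·(0.842)²/(0.59−0.45)² = 8.9.
At s = 8.9: P(θ<0.59) ≈ 0.800. Adjusting to match 0.8 gives s ≈ 8.94.
So α = 0.45·8.94 ≈ 4.02, β = 0.55·8.94 ≈ 4.92.

α ≈ 4.02, β ≈ 4.92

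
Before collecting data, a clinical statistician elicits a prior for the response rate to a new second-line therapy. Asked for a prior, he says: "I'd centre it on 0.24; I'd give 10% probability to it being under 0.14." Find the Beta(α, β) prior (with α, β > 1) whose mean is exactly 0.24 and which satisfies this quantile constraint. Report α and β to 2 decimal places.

With mean 0.24 fixed, write α = 0.24s, β = 0.76s where s = α+β.
Need P(θ < 0.14) = 0.1 under Beta(0.24s, 0.76s). Normal approximation: (q−m)/√(m(1−m)/s) ≈ z_{0.1} = -1.28, so s ≈ 0.24·0.76·(-1.28)²/(0.14−0.24)² = 30.0.
At s = 30.0: P(θ<0.14) ≈ 0.086. Adjusting to match 0.1 gives s ≈ 26.69.
So α = 0.24·26.69 ≈ 6.41, β = 0.76·26.69 ≈ 20.29.

α ≈ 6.41, β ≈ 20.29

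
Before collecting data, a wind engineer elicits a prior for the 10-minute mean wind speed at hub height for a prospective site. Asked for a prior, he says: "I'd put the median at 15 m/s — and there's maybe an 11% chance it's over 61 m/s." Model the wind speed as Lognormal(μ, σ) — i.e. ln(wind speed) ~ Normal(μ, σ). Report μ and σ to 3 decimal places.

μ ≈ 2.708, σ ≈ 1.144

If T ~ Lognormal(μ,σ) then ln T ~ Normal(μ,σ), so the p-quantile of ln T is μ + z_p·σ.
ln(15) = 2.708 and ln(61) = 4.111; z_{0.5} = 0, z_{0.89} = 1.227.
σ = (4.111 − 2.708)/(1.227 − (0)) = 1.144.
μ = 2.708 − (0)·1.144 = 2.708.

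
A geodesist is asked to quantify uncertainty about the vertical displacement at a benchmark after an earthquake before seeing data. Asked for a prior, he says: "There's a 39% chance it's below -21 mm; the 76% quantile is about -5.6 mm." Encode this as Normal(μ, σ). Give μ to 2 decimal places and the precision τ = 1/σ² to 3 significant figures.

μ = -16.64, τ = 0.0041

For Normal(μ,σ), the p-quantile is μ + z_p·σ. Here z_{0.39} = -0.2793, z_{0.76} = 0.7063.
So -21 = μ − 0.2793σ and -5.6 = μ + 0.7063σ.
Subtracting: σ = (-5.6 − -21)/(0.7063 − (-0.2793)) = 15.62.
Then μ = -21 − (-0.2793)·15.62 = -16.64.
Precision τ = 1/σ² = 1/15.62² = 0.0041.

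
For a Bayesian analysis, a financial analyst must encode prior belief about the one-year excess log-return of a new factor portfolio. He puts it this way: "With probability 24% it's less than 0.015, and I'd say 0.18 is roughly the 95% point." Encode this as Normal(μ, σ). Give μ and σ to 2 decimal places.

μ = 0.06, σ = 0.07

The p-quantile of Normal(μ,σ) is μ + z_p·σ, with z_{0.24} = -0.7063 and z_{0.95} = 1.645.
Eliminate σ: μ = (z₂·x₁ − z₁·x₂)/(z₂ − z₁) = (1.645·0.015 − (-0.7063)·0.18)/2.351 = 0.06.
Then σ = (x₂ − x₁)/(z₂ − z₁) = (0.18 − 0.015)/2.351 = 0.07.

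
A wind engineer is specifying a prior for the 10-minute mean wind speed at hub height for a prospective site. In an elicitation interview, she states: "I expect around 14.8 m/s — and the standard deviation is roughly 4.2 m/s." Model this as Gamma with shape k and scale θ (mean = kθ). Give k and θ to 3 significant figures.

For Gamma(k, scale θ): mean = kθ, variance = kθ², so CV = 1/√k.
CV = SD/mean = 4.2/14.8 = 0.2838, hence k = 1/CV² = 12.4.
Then θ = mean/k = 14.8/12.4 = 1.19.

k ≈ 12.4, θ ≈ 1.19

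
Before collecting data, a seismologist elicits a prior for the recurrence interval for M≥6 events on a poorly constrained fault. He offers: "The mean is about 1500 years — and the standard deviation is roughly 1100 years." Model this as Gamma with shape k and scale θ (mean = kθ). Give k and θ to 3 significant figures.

For Gamma(k, scale θ): mean = kθ, variance = kθ², so CV = 1/√k.
CV = SD/mean = 1100/1500 = 0.7333, hence k = 1/CV² = 1.86.
Then θ = mean/k = 1500/1.86 = 807.

k ≈ 1.86, θ ≈ 807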